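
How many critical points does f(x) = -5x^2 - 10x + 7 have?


Find where f'(x) = 0:
f'(x) = -10x - 10
Set f'(x) = 0:
-10x - 10 = 0
x = 10 / (-10) = -1
This is a linear equation in x, so there is exactly one solution.
Number of critical points: 1

1


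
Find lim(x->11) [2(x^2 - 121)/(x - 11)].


Direct substitution gives 0/0, so we factor the numerator.
Factor: 2(x^2 - 121) = 2 * (x - 11)(x + 11)
Cancel the common factor (x - 11):
2(x^2 - 121)/(x - 11) = 2 * (x + 11)
Now substitute x = 11:
= 2 * (11 + 11) = 44

44


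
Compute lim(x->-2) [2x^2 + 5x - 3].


Since polynomials are continuous, we use direct substitution.
lim(x->-2) of 2x^2 + 5x - 3
= 2 * (-2)^2 + 5 * (-2) - 3
= 8 - 10 - 3
= -5

-5


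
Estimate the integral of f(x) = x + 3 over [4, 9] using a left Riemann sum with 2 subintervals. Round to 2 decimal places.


Left Riemann sum uses left endpoints of each subinterval.
Interval: [4, 9], n = 2
dx = (9 - 4) / 2 = 5/2
Left endpoints: [4, 13/2]
f values: [7, 19/2]
Sum = dx * (sum of f values)
= 5/2 * 33/2
= 165/4 = 41.25

41.25


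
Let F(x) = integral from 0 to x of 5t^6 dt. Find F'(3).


By the Fundamental Theorem of Calculus (Part 1):
If F(x) = integral from 0 to x of f(t) dt, then F'(x) = f(x)
Here f(t) = 5t^6
So F'(x) = 5x^6
Evaluate at x = 3:
F'(3) = 5 * 3^6
= 5 * 729
= 3645

3645


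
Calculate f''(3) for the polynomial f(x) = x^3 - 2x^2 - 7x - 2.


First derivative:
f'(x) = 3x^2 - 4x - 7
Second derivative:
f''(x) = 6x - 4
Substitute x = 3:
f''(3) = 6 * 3 - 4
= 18 - 4
= 14

14


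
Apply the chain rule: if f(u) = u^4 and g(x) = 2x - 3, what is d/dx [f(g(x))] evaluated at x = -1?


Using the chain rule: (f(g(x)))' = f'(g(x)) * g'(x)
First, find g(-1):
g(-1) = 2 * (-1) - 3 = -5
Next, f'(u) = 4u^3
And g'(x) = 2
So f'(g(-1)) * g'(-1)
= 4 * (-5)^3 * 2
= 4 * (-125) * 2
= -1000

-1000


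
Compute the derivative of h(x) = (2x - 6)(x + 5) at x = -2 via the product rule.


Let u(x) = 2x - 6 and v(x) = x + 5
u'(x) = 2
v'(x) = 1
Product rule: h'(x) = u'(x)*v(x) + u(x)*v'(x)
= 2 * (x + 5) + (2x - 6) * 1
At x = -2:
u(-2) = 2 * (-2) - 6 = -10
v(-2) = 1 * (-2) + 5 = 3
h'(-2) = 2 * 3 + (-10) * 1
= 6 - 10
= -4

-4


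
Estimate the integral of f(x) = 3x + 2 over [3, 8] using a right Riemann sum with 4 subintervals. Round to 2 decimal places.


Right Riemann sum uses right endpoints of each subinterval.
Interval: [3, 8], n = 4
dx = (8 - 3) / 4 = 5/4
Right endpoints: [17/4, 11/2, 27/4, 8]
f values: [59/4, 37/2, 89/4, 26]
Sum = dx * (sum of f values)
= 5/4 * 163/2
= 815/8 ≈ 101.88

101.88


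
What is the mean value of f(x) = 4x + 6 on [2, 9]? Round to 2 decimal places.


Average value = 1/(b-a) * integral from a to b of f(x) dx
First compute the integral of 4x + 6:
F(x) = 2x^2 + 6x
F(9) = 2 * 81 + 6 * 9 = 216
F(2) = 2 * 4 + 6 * 2 = 20
Integral = 216 - 20 = 196
Average = 196 / (9 - 2) = 196 / 7
= 28 = 28.00

28.00


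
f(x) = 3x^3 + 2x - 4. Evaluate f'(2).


Differentiate f(x) = 3x^3 + 2x - 4 term by term:
f'(x) = 9x^2 + 2
Substitute x = 2:
f'(2) = 9 * 2^2 + 0 * 2 + 2
= 36 + 0 + 2
= 38

38


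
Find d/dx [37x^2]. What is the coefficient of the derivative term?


We apply the power rule: d/dx [ax^n] = a*n * x^(n-1)
d/dx [37x^2]
= 37 * 2 * x^(2-1)
= 74x
The coefficient is 74

74


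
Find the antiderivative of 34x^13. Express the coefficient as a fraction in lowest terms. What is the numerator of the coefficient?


Apply the power rule for integration:
integral of ax^n dx = a/(n+1) * x^(n+1) + C
integral of 34x^13 dx
= 34/14 * x^14 + C
= 17/7 * x^14 + C
The coefficient in lowest terms is 17/7, and its numerator is 17

17


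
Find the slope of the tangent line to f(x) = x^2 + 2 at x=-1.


The slope of the tangent line equals f'(x) at the point.
f(x) = x^2 + 2
f'(x) = 2x
At x = -1:
f'(-1) = 2 * (-1) + 0
= -2 + 0
= -2

-2


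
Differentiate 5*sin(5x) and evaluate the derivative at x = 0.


Apply the chain rule to differentiate 5*sin(5x):
d/dx [5*sin(5x)]
= 5 * cos(5x) * d/dx(5x)
= 5 * 5 * cos(5x)
= 25 * cos(5x)
Evaluate at x = 0:
= 25 * cos(0)
= 25 * 1
= 25

25


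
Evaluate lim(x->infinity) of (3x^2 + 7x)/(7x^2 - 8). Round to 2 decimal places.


For limits at infinity with equal-degree polynomials,
we compare leading coefficients.
Numerator leading term: 3x^2
Denominator leading term: 7x^2
Divide both by x^2:
lim = (3 + 7/x) / (7 - 8/x^2)
As x -> infinity, the 1/x and 1/x^2 terms vanish:
= 3/7 ≈ 0.43

0.43


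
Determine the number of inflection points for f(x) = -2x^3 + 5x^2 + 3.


Inflection points occur where f''(x) = 0 and concavity changes.
f(x) = -2x^3 + 5x^2 + 3
f'(x) = -6x^2 + 10x
f''(x) = -12x + 10
Set f''(x) = 0:
-12x + 10 = 0
x = -10 / (-12) = 5/6
Since f''(x) is linear (degree 1), it changes sign at this point.
Therefore there is exactly 1 inflection point.

1


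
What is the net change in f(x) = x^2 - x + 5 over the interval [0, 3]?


Net change = f(b) - f(a)
f(x) = x^2 - x + 5
Compute f(3):
f(3) = 1 * 3^2 - 1 * 3 + 5
= 9 - 3 + 5
= 11
Compute f(0):
f(0) = 1 * 0^2 - 1 * 0 + 5
= 0 + 0 + 5
= 5
Net change = 11 - 5 = 6

6


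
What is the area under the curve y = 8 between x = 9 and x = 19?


The area under a constant function y = 8 is a rectangle.
Width = 19 - 9 = 10
Height = 8
Area = width * height
= 10 * 8
= 80

80


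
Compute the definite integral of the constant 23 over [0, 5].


The integral of a constant k over [a, b] equals k * (b - a).
integral from 0 to 5 of 23 dx
= 23 * (5 - 0)
= 23 * 5
= 115

115


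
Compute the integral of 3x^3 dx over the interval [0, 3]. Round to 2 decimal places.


Find the antiderivative of 3x^3:
F(x) = 3/4 * x^4
Apply the Fundamental Theorem of Calculus:
F(3) - F(0)
= 3/4 * 3^4 - 3/4 * 0^4
= 3/4 * (81 - 0)
= 3/4 * 81
= 243/4 = 60.75

60.75


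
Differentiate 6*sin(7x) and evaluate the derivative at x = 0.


Apply the chain rule to differentiate 6*sin(7x):
d/dx [6*sin(7x)]
= 6 * cos(7x) * d/dx(7x)
= 6 * 7 * cos(7x)
= 42 * cos(7x)
Evaluate at x = 0:
= 42 * cos(0)
= 42 * 1
= 42

42


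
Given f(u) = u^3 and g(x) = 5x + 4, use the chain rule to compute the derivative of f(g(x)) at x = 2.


Using the chain rule: (f(g(x)))' = f'(g(x)) * g'(x)
First, find g(2):
g(2) = 5 * 2 + 4 = 14
Next, f'(u) = 3u^2
And g'(x) = 5
So f'(g(2)) * g'(2)
= 3 * 14^2 * 5
= 3 * 196 * 5
= 2940

2940


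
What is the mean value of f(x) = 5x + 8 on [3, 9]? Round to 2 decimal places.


Average value = 1/(b-a) * integral from a to b of f(x) dx
First compute the integral of 5x + 8:
F(x) = (5/2)x^2 + 8x
F(9) = 5/2 * 81 + 8 * 9 = 549/2
F(3) = 5/2 * 9 + 8 * 3 = 93/2
Integral = 549/2 - 93/2 = 228
Average = 228 / (9 - 3) = 228 / 6
= 38 = 38.00

38.00


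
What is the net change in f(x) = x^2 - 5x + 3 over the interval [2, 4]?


Net change = f(b) - f(a)
f(x) = x^2 - 5x + 3
Compute f(4):
f(4) = 1 * 4^2 - 5 * 4 + 3
= 16 - 20 + 3
= -1
Compute f(2):
f(2) = 1 * 2^2 - 5 * 2 + 3
= 4 - 10 + 3
= -3
Net change = -1 - (-3) = 2

2


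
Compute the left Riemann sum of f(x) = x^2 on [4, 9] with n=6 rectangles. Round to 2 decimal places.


Left Riemann sum uses left endpoints of each subinterval.
Interval: [4, 9], n = 6
dx = (9 - 4) / 6 = 5/6
Left endpoints: [4, 29/6, 17/3, 13/2, 22/3, 49/6]
f values: [16, 841/36, 289/9, 169/4, 484/9, 2401/36]
Sum = dx * (sum of f values)
= 5/6 * 8431/36
= 42155/216 ≈ 195.16

195.16


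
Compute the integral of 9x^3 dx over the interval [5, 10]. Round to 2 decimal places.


Find the antiderivative of 9x^3:
F(x) = 9/4 * x^4
Apply the Fundamental Theorem of Calculus:
F(10) - F(5)
= 9/4 * 10^4 - 9/4 * 5^4
= 9/4 * (10000 - 625)
= 9/4 * 9375
= 84375/4 = 21093.75

21093.75


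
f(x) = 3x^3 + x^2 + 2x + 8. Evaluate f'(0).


Differentiate f(x) = 3x^3 + x^2 + 2x + 8 term by term:
f'(x) = 9x^2 + 2x + 2
Substitute x = 0:
f'(0) = 9 * 0^2 + 2 * 0 + 2
= 0 + 0 + 2
= 2

2


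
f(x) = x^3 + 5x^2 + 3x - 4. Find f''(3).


First derivative:
f'(x) = 3x^2 + 10x + 3
Second derivative:
f''(x) = 6x + 10
Substitute x = 3:
f''(3) = 6 * 3 + 10
= 18 + 10
= 28

28


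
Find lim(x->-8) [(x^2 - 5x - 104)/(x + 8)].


Direct substitution gives 0/0, so we factor the numerator.
Factor: (x^2 - 5x - 104) = (x + 8)(x - 13)
Cancel the common factor (x + 8):
(x^2 - 5x - 104)/(x + 8) = (x - 13)
Now substitute x = -8:
= (-8) - (13) = -21

-21


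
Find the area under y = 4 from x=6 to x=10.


The area under a constant function y = 4 is a rectangle.
Width = 10 - 6 = 4
Height = 4
Area = width * height
= 4 * 4
= 16

16


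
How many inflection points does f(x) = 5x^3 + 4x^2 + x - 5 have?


Inflection points occur where f''(x) = 0 and concavity changes.
f(x) = 5x^3 + 4x^2 + x - 5
f'(x) = 15x^2 + 8x + 1
f''(x) = 30x + 8
Set f''(x) = 0:
30x + 8 = 0
x = -8 / 30 = -4/15
Since f''(x) is linear (degree 1), it changes sign at this point.
Therefore there is exactly 1 inflection point.

1


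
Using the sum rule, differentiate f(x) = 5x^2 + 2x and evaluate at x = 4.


Differentiate term by term using power and sum rules:
f(x) = 5x^2 + 2x
f'(x) = 10x + 2
Substitute x = 4:
f'(4) = 10 * 4 + 2
= 40 + 2
= 42

42


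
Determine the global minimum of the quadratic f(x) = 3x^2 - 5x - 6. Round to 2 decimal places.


For a quadratic f(x) = ax^2 + bx + c with a > 0, the minimum is at the vertex.
Vertex x-coordinate: x = -b/(2a)
x = -(-5) / (2 * 3)
x = 5/6
Substitute back to find the minimum value:
f(5/6) = 3 * (5/6)^2 - 5 * (5/6) - 6
= 25/12 - 25/6 - 6
= -97/12 ≈ -8.08

-8.08


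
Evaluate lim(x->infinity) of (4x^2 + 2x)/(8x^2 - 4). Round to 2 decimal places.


For limits at infinity with equal-degree polynomials,
we compare leading coefficients.
Numerator leading term: 4x^2
Denominator leading term: 8x^2
Divide both by x^2:
lim = (4 + 2/x) / (8 - 4/x^2)
As x -> infinity, the 1/x and 1/x^2 terms vanish:
= 4/8 = 1/2 = 0.50

0.50


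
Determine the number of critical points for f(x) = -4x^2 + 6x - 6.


Find where f'(x) = 0:
f'(x) = -8x + 6
Set f'(x) = 0:
-8x + 6 = 0
x = -6 / (-8) = 3/4
This is a linear equation in x, so there is exactly one solution.
Number of critical points: 1

1


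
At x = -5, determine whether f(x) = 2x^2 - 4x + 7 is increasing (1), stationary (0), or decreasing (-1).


Compute f'(x) to determine behavior:
f'(x) = 4x - 4
f'(-5) = 4 * (-5) - 4
= -20 - 4
= -24
Since f'(-5) < 0, the function is decreasing (-1)

-1


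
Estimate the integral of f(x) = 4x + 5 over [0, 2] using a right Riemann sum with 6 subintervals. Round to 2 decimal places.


Right Riemann sum uses right endpoints of each subinterval.
Interval: [0, 2], n = 6
dx = (2 - 0) / 6 = 1/3
Right endpoints: [1/3, 2/3, 1, 4/3, 5/3, 2]
f values: [19/3, 23/3, 9, 31/3, 35/3, 13]
Sum = dx * (sum of f values)
= 1/3 * 58
= 58/3 ≈ 19.33

19.33


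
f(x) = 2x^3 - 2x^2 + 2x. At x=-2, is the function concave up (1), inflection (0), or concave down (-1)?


Concavity is determined by the sign of f''(x).
f(x) = 2x^3 - 2x^2 + 2x
f'(x) = 6x^2 - 4x + 2
f''(x) = 12x - 4
f''(-2) = 12 * (-2) - 4
= -24 - 4
= -28
Since f''(-2) < 0, the function is concave down (-1)

-1


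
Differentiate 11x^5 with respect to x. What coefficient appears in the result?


We apply the power rule: d/dx [ax^n] = a*n * x^(n-1)
d/dx [11x^5]
= 11 * 5 * x^(5-1)
= 55x^4
The coefficient is 55

55


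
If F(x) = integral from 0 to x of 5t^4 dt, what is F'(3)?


By the Fundamental Theorem of Calculus (Part 1):
If F(x) = integral from 0 to x of f(t) dt, then F'(x) = f(x)
Here f(t) = 5t^4
So F'(x) = 5x^4
Evaluate at x = 3:
F'(3) = 5 * 3^4
= 5 * 81
= 405

405


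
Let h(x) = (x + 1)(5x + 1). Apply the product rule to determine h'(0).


Let u(x) = x + 1 and v(x) = 5x + 1
u'(x) = 1
v'(x) = 5
Product rule: h'(x) = u'(x)*v(x) + u(x)*v'(x)
= 1 * (5x + 1) + (x + 1) * 5
At x = 0:
u(0) = 1 * 0 + 1 = 1
v(0) = 5 * 0 + 1 = 1
h'(0) = 1 * 1 + 1 * 5
= 1 + 5
= 6

6


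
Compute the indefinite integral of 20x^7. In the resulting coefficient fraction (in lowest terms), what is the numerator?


Apply the power rule for integration:
integral of ax^n dx = a/(n+1) * x^(n+1) + C
integral of 20x^7 dx
= 20/8 * x^8 + C
= 5/2 * x^8 + C
The coefficient in lowest terms is 5/2, and its numerator is 5

5


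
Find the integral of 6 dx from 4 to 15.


The integral of a constant k over [a, b] equals k * (b - a).
integral from 4 to 15 of 6 dx
= 6 * (15 - 4)
= 6 * 11
= 66

66


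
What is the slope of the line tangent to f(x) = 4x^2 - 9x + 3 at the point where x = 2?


The slope of the tangent line equals f'(x) at the point.
f(x) = 4x^2 - 9x + 3
f'(x) = 8x - 9
At x = 2:
f'(2) = 8 * 2 - 9
= 16 - 9
= 7

7


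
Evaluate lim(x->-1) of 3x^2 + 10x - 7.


Since polynomials are continuous, we use direct substitution.
lim(x->-1) of 3x^2 + 10x - 7
= 3 * (-1)^2 + 10 * (-1) - 7
= 3 - 10 - 7
= -14

-14


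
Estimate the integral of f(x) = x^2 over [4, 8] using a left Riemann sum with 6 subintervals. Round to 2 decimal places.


Left Riemann sum uses left endpoints of each subinterval.
Interval: [4, 8], n = 6
dx = (8 - 4) / 6 = 2/3
Left endpoints: [4, 14/3, 16/3, 6, 20/3, 22/3]
f values: [16, 196/9, 256/9, 36, 400/9, 484/9]
Sum = dx * (sum of f values)
= 2/3 * 1804/9
= 3608/27 ≈ 133.63

133.63


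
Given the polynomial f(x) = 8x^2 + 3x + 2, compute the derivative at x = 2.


Differentiate term by term using power and sum rules:
f(x) = 8x^2 + 3x + 2
f'(x) = 16x + 3
Substitute x = 2:
f'(2) = 16 * 2 + 3
= 32 + 3
= 35

35


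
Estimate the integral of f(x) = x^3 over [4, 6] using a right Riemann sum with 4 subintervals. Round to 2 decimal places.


Right Riemann sum uses right endpoints of each subinterval.
Interval: [4, 6], n = 4
dx = (6 - 4) / 4 = 1/2
Right endpoints: [9/2, 5, 11/2, 6]
f values: [729/8, 125, 1331/8, 216]
Sum = dx * (sum of f values)
= 1/2 * 1197/2
= 1197/4 = 299.25

299.25


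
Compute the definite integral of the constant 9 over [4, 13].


The integral of a constant k over [a, b] equals k * (b - a).
integral from 4 to 13 of 9 dx
= 9 * (13 - 4)
= 9 * 9
= 81

81


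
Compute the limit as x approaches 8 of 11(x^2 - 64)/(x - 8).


Direct substitution gives 0/0, so we factor the numerator.
Factor: 11(x^2 - 64) = 11 * (x - 8)(x + 8)
Cancel the common factor (x - 8):
11(x^2 - 64)/(x - 8) = 11 * (x + 8)
Now substitute x = 8:
= 11 * (8 + 8) = 176

176


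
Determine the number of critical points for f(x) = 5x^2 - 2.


Find where f'(x) = 0:
f'(x) = 10x
Set f'(x) = 0:
10x = 0
x = 0 / 10 = 0
This is a linear equation in x, so there is exactly one solution.
Number of critical points: 1

1


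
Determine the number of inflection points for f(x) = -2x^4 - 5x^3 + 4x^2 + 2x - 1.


Inflection points occur where f''(x) = 0 and concavity changes.
f(x) = -2x^4 - 5x^3 + 4x^2 + 2x - 1
f'(x) = -8x^3 - 15x^2 + 8x + 2
f''(x) = -24x^2 - 30x + 8
This is a quadratic in x. Use the discriminant to count real roots.
Discriminant = (-30)^2 - 4 * (-24) * 8
= 900 - (-768)
= 1668
Since discriminant > 0, f''(x) = 0 has 2 distinct real solutions.
A quadratic with two distinct real roots changes sign at each root, so concavity changes at both.
Number of inflection points: 2

2


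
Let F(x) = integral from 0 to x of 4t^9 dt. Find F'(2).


By the Fundamental Theorem of Calculus (Part 1):
If F(x) = integral from 0 to x of f(t) dt, then F'(x) = f(x)
Here f(t) = 4t^9
So F'(x) = 4x^9
Evaluate at x = 2:
F'(2) = 4 * 2^9
= 4 * 512
= 2048

2048


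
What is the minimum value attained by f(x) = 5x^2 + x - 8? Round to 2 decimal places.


For a quadratic f(x) = ax^2 + bx + c with a > 0, the minimum is at the vertex.
Vertex x-coordinate: x = -b/(2a)
x = -(1) / (2 * 5)
x = -1/10
Substitute back to find the minimum value:
f(-1/10) = 5 * (-1/10)^2 + 1 * (-1/10) - 8
= 1/20 - 1/10 - 8
= -161/20 = -8.05

-8.05


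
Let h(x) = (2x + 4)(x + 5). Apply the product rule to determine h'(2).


Let u(x) = 2x + 4 and v(x) = x + 5
u'(x) = 2
v'(x) = 1
Product rule: h'(x) = u'(x)*v(x) + u(x)*v'(x)
= 2 * (x + 5) + (2x + 4) * 1
At x = 2:
u(2) = 2 * 2 + 4 = 8
v(2) = 1 * 2 + 5 = 7
h'(2) = 2 * 7 + 8 * 1
= 14 + 8
= 22

22


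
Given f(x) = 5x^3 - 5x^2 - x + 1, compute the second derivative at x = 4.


First derivative:
f'(x) = 15x^2 - 10x - 1
Second derivative:
f''(x) = 30x - 10
Substitute x = 4:
f''(4) = 30 * 4 - 10
= 120 - 10
= 110

110


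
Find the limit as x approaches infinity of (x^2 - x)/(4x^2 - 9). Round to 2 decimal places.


For limits at infinity with equal-degree polynomials,
we compare leading coefficients.
Numerator leading term: x^2
Denominator leading term: 4x^2
Divide both by x^2:
lim = (1 - 1/x) / (4 - 9/x^2)
As x -> infinity, the 1/x and 1/x^2 terms vanish:
= 1/4 = 0.25

0.25


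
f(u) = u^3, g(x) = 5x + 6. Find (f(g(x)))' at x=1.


Using the chain rule: (f(g(x)))' = f'(g(x)) * g'(x)
First, find g(1):
g(1) = 5 * 1 + 6 = 11
Next, f'(u) = 3u^2
And g'(x) = 5
So f'(g(1)) * g'(1)
= 3 * 11^2 * 5
= 3 * 121 * 5
= 1815

1815


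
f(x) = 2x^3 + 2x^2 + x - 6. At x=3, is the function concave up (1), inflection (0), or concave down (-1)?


Concavity is determined by the sign of f''(x).
f(x) = 2x^3 + 2x^2 + x - 6
f'(x) = 6x^2 + 4x + 1
f''(x) = 12x + 4
f''(3) = 12 * 3 + 4
= 36 + 4
= 40
Since f''(3) > 0, the function is concave up (1)

1


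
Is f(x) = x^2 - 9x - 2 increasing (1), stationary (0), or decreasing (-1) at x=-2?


Compute f'(x) to determine behavior:
f'(x) = 2x - 9
f'(-2) = 2 * (-2) - 9
= -4 - 9
= -13
Since f'(-2) < 0, the function is decreasing (-1)

-1


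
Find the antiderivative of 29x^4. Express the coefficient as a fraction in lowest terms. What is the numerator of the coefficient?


Apply the power rule for integration:
integral of ax^n dx = a/(n+1) * x^(n+1) + C
integral of 29x^4 dx
= 29/5 * x^5 + C
The coefficient in lowest terms is 29/5, and its numerator is 29

29


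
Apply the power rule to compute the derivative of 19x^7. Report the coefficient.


We apply the power rule: d/dx [ax^n] = a*n * x^(n-1)
d/dx [19x^7]
= 19 * 7 * x^(7-1)
= 133x^6
The coefficient is 133

133


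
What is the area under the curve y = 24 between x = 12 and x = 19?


The area under a constant function y = 24 is a rectangle.
Width = 19 - 12 = 7
Height = 24
Area = width * height
= 7 * 24
= 168

168


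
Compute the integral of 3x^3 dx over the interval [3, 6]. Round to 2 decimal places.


Find the antiderivative of 3x^3:
F(x) = 3/4 * x^4
Apply the Fundamental Theorem of Calculus:
F(6) - F(3)
= 3/4 * 6^4 - 3/4 * 3^4
= 3/4 * (1296 - 81)
= 3/4 * 1215
= 3645/4 = 911.25

911.25


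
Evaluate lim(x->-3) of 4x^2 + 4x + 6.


Since polynomials are continuous, we use direct substitution.
lim(x->-3) of 4x^2 + 4x + 6
= 4 * (-3)^2 + 4 * (-3) + 6
= 36 - 12 + 6
= 30

30


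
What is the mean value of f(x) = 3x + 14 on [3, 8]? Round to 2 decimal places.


Average value = 1/(b-a) * integral from a to b of f(x) dx
First compute the integral of 3x + 14:
F(x) = (3/2)x^2 + 14x
F(8) = 3/2 * 64 + 14 * 8 = 208
F(3) = 3/2 * 9 + 14 * 3 = 111/2
Integral = 208 - 111/2 = 305/2
Average = (305/2) / (8 - 3) = (305/2) / 5
= 61/2 = 30.50

30.50


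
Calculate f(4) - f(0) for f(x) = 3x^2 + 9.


Net change = f(b) - f(a)
f(x) = 3x^2 + 9
Compute f(4):
f(4) = 3 * 4^2 + 0 * 4 + 9
= 48 + 0 + 9
= 57
Compute f(0):
f(0) = 3 * 0^2 + 0 * 0 + 9
= 0 + 0 + 9
= 9
Net change = 57 - 9 = 48

48


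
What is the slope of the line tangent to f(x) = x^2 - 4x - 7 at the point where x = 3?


The slope of the tangent line equals f'(x) at the point.
f(x) = x^2 - 4x - 7
f'(x) = 2x - 4
At x = 3:
f'(3) = 2 * 3 - 4
= 6 - 4
= 2

2


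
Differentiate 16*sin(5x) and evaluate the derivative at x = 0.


Apply the chain rule to differentiate 16*sin(5x):
d/dx [16*sin(5x)]
= 16 * cos(5x) * d/dx(5x)
= 16 * 5 * cos(5x)
= 80 * cos(5x)
Evaluate at x = 0:
= 80 * cos(0)
= 80 * 1
= 80

80


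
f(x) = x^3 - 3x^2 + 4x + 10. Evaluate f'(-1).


Differentiate f(x) = x^3 - 3x^2 + 4x + 10 term by term:
f'(x) = 3x^2 - 6x + 4
Substitute x = -1:
f'(-1) = 3 * (-1)^2 - 6 * (-1) + 4
= 3 + 6 + 4
= 13

13


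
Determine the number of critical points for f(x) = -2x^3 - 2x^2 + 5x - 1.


Find where f'(x) = 0:
f(x) = -2x^3 - 2x^2 + 5x - 1
f'(x) = -6x^2 - 4x + 5
This is a quadratic in x. Use the discriminant to count real roots.
Discriminant = (-4)^2 - 4 * (-6) * 5
= 16 - (-120)
= 136
Since discriminant > 0, f'(x) = 0 has 2 real solutions.
Number of critical points: 2

2


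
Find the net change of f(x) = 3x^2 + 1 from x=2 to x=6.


Net change = f(b) - f(a)
f(x) = 3x^2 + 1
Compute f(6):
f(6) = 3 * 6^2 + 0 * 6 + 1
= 108 + 0 + 1
= 109
Compute f(2):
f(2) = 3 * 2^2 + 0 * 2 + 1
= 12 + 0 + 1
= 13
Net change = 109 - 13 = 96

96


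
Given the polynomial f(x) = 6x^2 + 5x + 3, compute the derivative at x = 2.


Differentiate term by term using power and sum rules:
f(x) = 6x^2 + 5x + 3
f'(x) = 12x + 5
Substitute x = 2:
f'(2) = 12 * 2 + 5
= 24 + 5
= 29

29


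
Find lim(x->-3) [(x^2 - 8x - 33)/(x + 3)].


Direct substitution gives 0/0, so we factor the numerator.
Factor: (x^2 - 8x - 33) = (x + 3)(x - 11)
Cancel the common factor (x + 3):
(x^2 - 8x - 33)/(x + 3) = (x - 11)
Now substitute x = -3:
= (-3) - (11) = -14

-14


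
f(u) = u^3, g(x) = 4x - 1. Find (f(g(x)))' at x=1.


Using the chain rule: (f(g(x)))' = f'(g(x)) * g'(x)
First, find g(1):
g(1) = 4 * 1 - 1 = 3
Next, f'(u) = 3u^2
And g'(x) = 4
So f'(g(1)) * g'(1)
= 3 * 3^2 * 4
= 3 * 9 * 4
= 108

108


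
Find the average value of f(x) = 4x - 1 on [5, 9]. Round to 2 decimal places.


Average value = 1/(b-a) * integral from a to b of f(x) dx
First compute the integral of 4x - 1:
F(x) = 2x^2 - x
F(9) = 2 * 81 - 1 * 9 = 153
F(5) = 2 * 25 - 1 * 5 = 45
Integral = 153 - 45 = 108
Average = 108 / (9 - 5) = 108 / 4
= 27 = 27.00

27.00


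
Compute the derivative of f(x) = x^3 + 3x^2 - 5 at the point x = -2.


Differentiate f(x) = x^3 + 3x^2 - 5 term by term:
f'(x) = 3x^2 + 6x
Substitute x = -2:
f'(-2) = 3 * (-2)^2 + 6 * (-2) + 0
= 12 - 12 + 0
= 0

0


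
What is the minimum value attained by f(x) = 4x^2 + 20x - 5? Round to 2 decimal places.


For a quadratic f(x) = ax^2 + bx + c with a > 0, the minimum is at the vertex.
Vertex x-coordinate: x = -b/(2a)
x = -(20) / (2 * 4)
x = -20/8 = -5/2
Substitute back to find the minimum value:
f(-5/2) = 4 * (-5/2)^2 + 20 * (-5/2) - 5
= 25 - 50 - 5
= -30 = -30.00

-30.00


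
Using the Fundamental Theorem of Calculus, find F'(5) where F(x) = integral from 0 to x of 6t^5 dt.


By the Fundamental Theorem of Calculus (Part 1):
If F(x) = integral from 0 to x of f(t) dt, then F'(x) = f(x)
Here f(t) = 6t^5
So F'(x) = 6x^5
Evaluate at x = 5:
F'(5) = 6 * 5^5
= 6 * 3125
= 18750

18750


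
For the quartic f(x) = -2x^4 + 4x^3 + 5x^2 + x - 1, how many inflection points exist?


Inflection points occur where f''(x) = 0 and concavity changes.
f(x) = -2x^4 + 4x^3 + 5x^2 + x - 1
f'(x) = -8x^3 + 12x^2 + 10x + 1
f''(x) = -24x^2 + 24x + 10
This is a quadratic in x. Use the discriminant to count real roots.
Discriminant = (24)^2 - 4 * (-24) * 10
= 576 - (-960)
= 1536
Since discriminant > 0, f''(x) = 0 has 2 distinct real solutions.
A quadratic with two distinct real roots changes sign at each root, so concavity changes at both.
Number of inflection points: 2

2


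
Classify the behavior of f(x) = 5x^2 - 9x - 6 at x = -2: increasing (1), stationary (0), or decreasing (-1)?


Compute f'(x) to determine behavior:
f'(x) = 10x - 9
f'(-2) = 10 * (-2) - 9
= -20 - 9
= -29
Since f'(-2) < 0, the function is decreasing (-1)

-1


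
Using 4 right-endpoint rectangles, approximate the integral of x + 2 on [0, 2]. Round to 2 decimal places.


Right Riemann sum uses right endpoints of each subinterval.
Interval: [0, 2], n = 4
dx = (2 - 0) / 4 = 1/2
Right endpoints: [1/2, 1, 3/2, 2]
f values: [5/2, 3, 7/2, 4]
Sum = dx * (sum of f values)
= 1/2 * 13
= 13/2 = 6.50

6.50


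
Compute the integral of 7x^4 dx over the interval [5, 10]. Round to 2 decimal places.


Find the antiderivative of 7x^4:
F(x) = 7/5 * x^5
Apply the Fundamental Theorem of Calculus:
F(10) - F(5)
= 7/5 * 10^5 - 7/5 * 5^5
= 7/5 * (100000 - 3125)
= 7/5 * 96875
= 135625 = 135625.00

135625.00


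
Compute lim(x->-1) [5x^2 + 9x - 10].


Since polynomials are continuous, we use direct substitution.
lim(x->-1) of 5x^2 + 9x - 10
= 5 * (-1)^2 + 9 * (-1) - 10
= 5 - 9 - 10
= -14

-14


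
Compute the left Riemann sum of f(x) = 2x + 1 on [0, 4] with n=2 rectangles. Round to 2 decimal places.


Left Riemann sum uses left endpoints of each subinterval.
Interval: [0, 4], n = 2
dx = (4 - 0) / 2 = 2
Left endpoints: [0, 2]
f values: [1, 5]
Sum = dx * (sum of f values)
= 2 * 6
= 12 = 12.00

12.00


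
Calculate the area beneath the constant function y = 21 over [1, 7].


The area under a constant function y = 21 is a rectangle.
Width = 7 - 1 = 6
Height = 21
Area = width * height
= 6 * 21
= 126

126


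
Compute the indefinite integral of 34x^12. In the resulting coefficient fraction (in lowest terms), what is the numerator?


Apply the power rule for integration:
integral of ax^n dx = a/(n+1) * x^(n+1) + C
integral of 34x^12 dx
= 34/13 * x^13 + C
The coefficient in lowest terms is 34/13, and its numerator is 34

34


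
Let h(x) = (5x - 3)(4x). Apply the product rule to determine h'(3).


Let u(x) = 5x - 3 and v(x) = 4x
u'(x) = 5
v'(x) = 4
Product rule: h'(x) = u'(x)*v(x) + u(x)*v'(x)
= 5 * (4x) + (5x - 3) * 4
At x = 3:
u(3) = 5 * 3 - 3 = 12
v(3) = 4 * 3 + 0 = 12
h'(3) = 5 * 12 + 12 * 4
= 60 + 48
= 108

108


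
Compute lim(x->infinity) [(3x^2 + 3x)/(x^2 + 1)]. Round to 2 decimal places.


For limits at infinity with equal-degree polynomials,
we compare leading coefficients.
Numerator leading term: 3x^2
Denominator leading term: x^2
Divide both by x^2:
lim = (3 + 3/x) / (1 + 1/x^2)
As x -> infinity, the 1/x and 1/x^2 terms vanish:
= 3/1 = 3 = 3.00

3.00


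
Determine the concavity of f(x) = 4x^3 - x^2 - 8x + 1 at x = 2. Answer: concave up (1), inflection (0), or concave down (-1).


Concavity is determined by the sign of f''(x).
f(x) = 4x^3 - x^2 - 8x + 1
f'(x) = 12x^2 - 2x - 8
f''(x) = 24x - 2
f''(2) = 24 * 2 - 2
= 48 - 2
= 46
Since f''(2) > 0, the function is concave up (1)

1


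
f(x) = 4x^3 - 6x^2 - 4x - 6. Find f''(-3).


First derivative:
f'(x) = 12x^2 - 12x - 4
Second derivative:
f''(x) = 24x - 12
Substitute x = -3:
f''(-3) = 24 * (-3) - 12
= -72 - 12
= -84

-84


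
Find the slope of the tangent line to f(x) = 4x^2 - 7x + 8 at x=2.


The slope of the tangent line equals f'(x) at the point.
f(x) = 4x^2 - 7x + 8
f'(x) = 8x - 7
At x = 2:
f'(2) = 8 * 2 - 7
= 16 - 7
= 9

9


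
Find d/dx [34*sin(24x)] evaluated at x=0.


Apply the chain rule to differentiate 34*sin(24x):
d/dx [34*sin(24x)]
= 34 * cos(24x) * d/dx(24x)
= 34 * 24 * cos(24x)
= 816 * cos(24x)
Evaluate at x = 0:
= 816 * cos(0)
= 816 * 1
= 816

816


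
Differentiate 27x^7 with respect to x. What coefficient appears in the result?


We apply the power rule: d/dx [ax^n] = a*n * x^(n-1)
d/dx [27x^7]
= 27 * 7 * x^(7-1)
= 189x^6
The coefficient is 189

189


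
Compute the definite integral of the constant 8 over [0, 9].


The integral of a constant k over [a, b] equals k * (b - a).
integral from 0 to 9 of 8 dx
= 8 * (9 - 0)
= 8 * 9
= 72

72


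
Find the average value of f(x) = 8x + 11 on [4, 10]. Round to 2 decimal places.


Average value = 1/(b-a) * integral from a to b of f(x) dx
First compute the integral of 8x + 11:
F(x) = 4x^2 + 11x
F(10) = 4 * 100 + 11 * 10 = 510
F(4) = 4 * 16 + 11 * 4 = 108
Integral = 510 - 108 = 402
Average = 402 / (10 - 4) = 402 / 6
= 67 = 67.00

67.00


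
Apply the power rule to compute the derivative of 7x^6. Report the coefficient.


We apply the power rule: d/dx [ax^n] = a*n * x^(n-1)
d/dx [7x^6]
= 7 * 6 * x^(6-1)
= 42x^5
The coefficient is 42

42


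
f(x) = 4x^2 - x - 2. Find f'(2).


Differentiate term by term using power and sum rules:
f(x) = 4x^2 - x - 2
f'(x) = 8x - 1
Substitute x = 2:
f'(2) = 8 * 2 - 1
= 16 - 1
= 15

15


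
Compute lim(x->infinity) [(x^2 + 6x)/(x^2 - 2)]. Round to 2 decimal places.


For limits at infinity with equal-degree polynomials,
we compare leading coefficients.
Numerator leading term: x^2
Denominator leading term: x^2
Divide both by x^2:
lim = (1 + 6/x) / (1 - 2/x^2)
As x -> infinity, the 1/x and 1/x^2 terms vanish:
= 1/1 = 1 = 1.00

1.00


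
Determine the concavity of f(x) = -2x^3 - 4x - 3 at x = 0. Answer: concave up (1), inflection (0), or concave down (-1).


Concavity is determined by the sign of f''(x).
f(x) = -2x^3 - 4x - 3
f'(x) = -6x^2 - 4
f''(x) = -12x
f''(0) = -12 * 0 + 0
= 0 + 0
= 0
f''(0) = 0, and f''(x) is linear with nonzero slope -12, so f'' changes sign at x = 0. Hence the function is at an inflection point (0)

0


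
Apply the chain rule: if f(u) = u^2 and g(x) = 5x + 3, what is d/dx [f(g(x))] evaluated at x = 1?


Using the chain rule: (f(g(x)))' = f'(g(x)) * g'(x)
First, find g(1):
g(1) = 5 * 1 + 3 = 8
Next, f'(u) = 2u
And g'(x) = 5
So f'(g(1)) * g'(1)
= 2 * 8 * 5
= 80

80


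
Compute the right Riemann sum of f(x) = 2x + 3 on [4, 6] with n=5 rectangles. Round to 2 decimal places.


Right Riemann sum uses right endpoints of each subinterval.
Interval: [4, 6], n = 5
dx = (6 - 4) / 5 = 2/5
Right endpoints: [22/5, 24/5, 26/5, 28/5, 6]
f values: [59/5, 63/5, 67/5, 71/5, 15]
Sum = dx * (sum of f values)
= 2/5 * 67
= 134/5 = 26.80

26.80


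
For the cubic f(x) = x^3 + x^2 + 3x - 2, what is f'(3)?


Differentiate f(x) = x^3 + x^2 + 3x - 2 term by term:
f'(x) = 3x^2 + 2x + 3
Substitute x = 3:
f'(3) = 3 * 3^2 + 2 * 3 + 3
= 27 + 6 + 3
= 36

36


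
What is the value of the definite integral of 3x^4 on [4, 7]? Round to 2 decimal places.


Find the antiderivative of 3x^4:
F(x) = 3/5 * x^5
Apply the Fundamental Theorem of Calculus:
F(7) - F(4)
= 3/5 * 7^5 - 3/5 * 4^5
= 3/5 * (16807 - 1024)
= 3/5 * 15783
= 47349/5 = 9469.80

9469.80


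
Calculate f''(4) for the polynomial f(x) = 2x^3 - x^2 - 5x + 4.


First derivative:
f'(x) = 6x^2 - 2x - 5
Second derivative:
f''(x) = 12x - 2
Substitute x = 4:
f''(4) = 12 * 4 - 2
= 48 - 2
= 46

46


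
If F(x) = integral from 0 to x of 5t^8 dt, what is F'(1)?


By the Fundamental Theorem of Calculus (Part 1):
If F(x) = integral from 0 to x of f(t) dt, then F'(x) = f(x)
Here f(t) = 5t^8
So F'(x) = 5x^8
Evaluate at x = 1:
F'(1) = 5 * 1^8
= 5 * 1
= 5

5


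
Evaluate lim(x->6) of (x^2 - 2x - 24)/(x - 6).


Direct substitution gives 0/0, so we factor the numerator.
Factor: (x^2 - 2x - 24) = (x - 6)(x + 4)
Cancel the common factor (x - 6):
(x^2 - 2x - 24)/(x - 6) = (x + 4)
Now substitute x = 6:
= (6) - (-4) = 10

10


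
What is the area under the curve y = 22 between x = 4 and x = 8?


The area under a constant function y = 22 is a rectangle.
Width = 8 - 4 = 4
Height = 22
Area = width * height
= 4 * 22
= 88

88


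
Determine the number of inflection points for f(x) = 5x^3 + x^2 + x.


Inflection points occur where f''(x) = 0 and concavity changes.
f(x) = 5x^3 + x^2 + x
f'(x) = 15x^2 + 2x + 1
f''(x) = 30x + 2
Set f''(x) = 0:
30x + 2 = 0
x = -2 / 30 = -1/15
Since f''(x) is linear (degree 1), it changes sign at this point.
Therefore there is exactly 1 inflection point.

1


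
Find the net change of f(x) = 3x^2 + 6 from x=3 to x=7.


Net change = f(b) - f(a)
f(x) = 3x^2 + 6
Compute f(7):
f(7) = 3 * 7^2 + 0 * 7 + 6
= 147 + 0 + 6
= 153
Compute f(3):
f(3) = 3 * 3^2 + 0 * 3 + 6
= 27 + 0 + 6
= 33
Net change = 153 - 33 = 120

120


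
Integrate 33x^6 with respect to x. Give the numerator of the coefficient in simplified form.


Apply the power rule for integration:
integral of ax^n dx = a/(n+1) * x^(n+1) + C
integral of 33x^6 dx
= 33/7 * x^7 + C
The coefficient in lowest terms is 33/7, and its numerator is 33

33


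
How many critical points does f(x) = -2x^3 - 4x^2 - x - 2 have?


Find where f'(x) = 0:
f(x) = -2x^3 - 4x^2 - x - 2
f'(x) = -6x^2 - 8x - 1
This is a quadratic in x. Use the discriminant to count real roots.
Discriminant = (-8)^2 - 4 * (-6) * (-1)
= 64 - 24
= 40
Since discriminant > 0, f'(x) = 0 has 2 real solutions.
Number of critical points: 2

2


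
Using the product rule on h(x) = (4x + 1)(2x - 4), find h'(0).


Let u(x) = 4x + 1 and v(x) = 2x - 4
u'(x) = 4
v'(x) = 2
Product rule: h'(x) = u'(x)*v(x) + u(x)*v'(x)
= 4 * (2x - 4) + (4x + 1) * 2
At x = 0:
u(0) = 4 * 0 + 1 = 1
v(0) = 2 * 0 - 4 = -4
h'(0) = 4 * (-4) + 1 * 2
= -16 + 2
= -14

-14


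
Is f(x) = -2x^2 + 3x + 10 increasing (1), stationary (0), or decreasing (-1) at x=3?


Compute f'(x) to determine behavior:
f'(x) = -4x + 3
f'(3) = -4 * 3 + 3
= -12 + 3
= -9
Since f'(3) < 0, the function is decreasing (-1)

-1


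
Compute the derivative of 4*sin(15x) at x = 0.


Apply the chain rule to differentiate 4*sin(15x):
d/dx [4*sin(15x)]
= 4 * cos(15x) * d/dx(15x)
= 4 * 15 * cos(15x)
= 60 * cos(15x)
Evaluate at x = 0:
= 60 * cos(0)
= 60 * 1
= 60

60


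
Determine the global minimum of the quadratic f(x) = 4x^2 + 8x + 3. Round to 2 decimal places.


For a quadratic f(x) = ax^2 + bx + c with a > 0, the minimum is at the vertex.
Vertex x-coordinate: x = -b/(2a)
x = -(8) / (2 * 4)
x = -8/8 = -1
Substitute back to find the minimum value:
f(-1) = 4 * (-1)^2 + 8 * (-1) + 3
= 4 - 8 + 3
= -1 = -1.00

-1.00


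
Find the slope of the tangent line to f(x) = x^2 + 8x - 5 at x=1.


The slope of the tangent line equals f'(x) at the point.
f(x) = x^2 + 8x - 5
f'(x) = 2x + 8
At x = 1:
f'(1) = 2 * 1 + 8
= 2 + 8
= 10

10


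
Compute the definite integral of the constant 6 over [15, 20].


The integral of a constant k over [a, b] equals k * (b - a).
integral from 15 to 20 of 6 dx
= 6 * (20 - 15)
= 6 * 5
= 30

30


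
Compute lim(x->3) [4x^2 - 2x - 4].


Since polynomials are continuous, we use direct substitution.
lim(x->3) of 4x^2 - 2x - 4
= 4 * 3^2 - 2 * 3 - 4
= 36 - 6 - 4
= 26

26


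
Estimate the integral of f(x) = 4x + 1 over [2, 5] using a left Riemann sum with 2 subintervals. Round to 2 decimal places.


Left Riemann sum uses left endpoints of each subinterval.
Interval: [2, 5], n = 2
dx = (5 - 2) / 2 = 3/2
Left endpoints: [2, 7/2]
f values: [9, 15]
Sum = dx * (sum of f values)
= 3/2 * 24
= 36 = 36.00

36.00


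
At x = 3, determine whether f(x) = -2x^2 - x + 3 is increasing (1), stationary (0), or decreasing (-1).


Compute f'(x) to determine behavior:
f'(x) = -4x - 1
f'(3) = -4 * 3 - 1
= -12 - 1
= -13
Since f'(3) < 0, the function is decreasing (-1)

-1


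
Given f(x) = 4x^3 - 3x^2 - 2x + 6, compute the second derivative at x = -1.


First derivative:
f'(x) = 12x^2 - 6x - 2
Second derivative:
f''(x) = 24x - 6
Substitute x = -1:
f''(-1) = 24 * (-1) - 6
= -24 - 6
= -30

-30


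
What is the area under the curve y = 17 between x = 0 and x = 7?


The area under a constant function y = 17 is a rectangle.
Width = 7 - 0 = 7
Height = 17
Area = width * height
= 7 * 17
= 119

119


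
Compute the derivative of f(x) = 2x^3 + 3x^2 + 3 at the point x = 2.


Differentiate f(x) = 2x^3 + 3x^2 + 3 term by term:
f'(x) = 6x^2 + 6x
Substitute x = 2:
f'(2) = 6 * 2^2 + 6 * 2 + 0
= 24 + 12 + 0
= 36

36


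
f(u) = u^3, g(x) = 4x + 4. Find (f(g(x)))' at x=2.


Using the chain rule: (f(g(x)))' = f'(g(x)) * g'(x)
First, find g(2):
g(2) = 4 * 2 + 4 = 12
Next, f'(u) = 3u^2
And g'(x) = 4
So f'(g(2)) * g'(2)
= 3 * 12^2 * 4
= 3 * 144 * 4
= 1728

1728


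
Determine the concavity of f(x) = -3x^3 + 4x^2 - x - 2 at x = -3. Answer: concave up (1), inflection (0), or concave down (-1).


Concavity is determined by the sign of f''(x).
f(x) = -3x^3 + 4x^2 - x - 2
f'(x) = -9x^2 + 8x - 1
f''(x) = -18x + 8
f''(-3) = -18 * (-3) + 8
= 54 + 8
= 62
Since f''(-3) > 0, the function is concave up (1)

1


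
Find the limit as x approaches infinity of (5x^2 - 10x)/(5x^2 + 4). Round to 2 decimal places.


For limits at infinity with equal-degree polynomials,
we compare leading coefficients.
Numerator leading term: 5x^2
Denominator leading term: 5x^2
Divide both by x^2:
lim = (5 - 10/x) / (5 + 4/x^2)
As x -> infinity, the 1/x and 1/x^2 terms vanish:
= 5/5 = 1 = 1.00

1.00


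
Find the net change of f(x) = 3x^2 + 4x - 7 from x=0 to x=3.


Net change = f(b) - f(a)
f(x) = 3x^2 + 4x - 7
Compute f(3):
f(3) = 3 * 3^2 + 4 * 3 - 7
= 27 + 12 - 7
= 32
Compute f(0):
f(0) = 3 * 0^2 + 4 * 0 - 7
= 0 + 0 - 7
= -7
Net change = 32 - (-7) = 39

39


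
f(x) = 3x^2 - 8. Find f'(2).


Differentiate term by term using power and sum rules:
f(x) = 3x^2 - 8
f'(x) = 6x
Substitute x = 2:
f'(2) = 6 * 2 + 0
= 12 + 0
= 12

12


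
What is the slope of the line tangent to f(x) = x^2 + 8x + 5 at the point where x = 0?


The slope of the tangent line equals f'(x) at the point.
f(x) = x^2 + 8x + 5
f'(x) = 2x + 8
At x = 0:
f'(0) = 2 * 0 + 8
= 0 + 8
= 8

8


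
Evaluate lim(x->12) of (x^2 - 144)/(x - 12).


Direct substitution gives 0/0, so we factor the numerator.
Factor: (x^2 - 144) = (x - 12)(x + 12)
Cancel the common factor (x - 12):
(x^2 - 144)/(x - 12) = (x + 12)
Now substitute x = 12:
= (12 + 12) = 24

24


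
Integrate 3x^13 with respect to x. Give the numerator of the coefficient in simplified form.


Apply the power rule for integration:
integral of ax^n dx = a/(n+1) * x^(n+1) + C
integral of 3x^13 dx
= 3/14 * x^14 + C
The coefficient in lowest terms is 3/14, and its numerator is 3

3


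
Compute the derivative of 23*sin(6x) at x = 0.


Apply the chain rule to differentiate 23*sin(6x):
d/dx [23*sin(6x)]
= 23 * cos(6x) * d/dx(6x)
= 23 * 6 * cos(6x)
= 138 * cos(6x)
Evaluate at x = 0:
= 138 * cos(0)
= 138 * 1
= 138

138


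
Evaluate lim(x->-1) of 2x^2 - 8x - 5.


Since polynomials are continuous, we use direct substitution.
lim(x->-1) of 2x^2 - 8x - 5
= 2 * (-1)^2 - 8 * (-1) - 5
= 2 + 8 - 5
= 5

5


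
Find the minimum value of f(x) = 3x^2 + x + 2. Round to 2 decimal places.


For a quadratic f(x) = ax^2 + bx + c with a > 0, the minimum is at the vertex.
Vertex x-coordinate: x = -b/(2a)
x = -(1) / (2 * 3)
x = -1/6
Substitute back to find the minimum value:
f(-1/6) = 3 * (-1/6)^2 + 1 * (-1/6) + 2
= 1/12 - 1/6 + 2
= 23/12 ≈ 1.92

1.92


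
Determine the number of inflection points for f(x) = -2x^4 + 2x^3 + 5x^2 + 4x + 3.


Inflection points occur where f''(x) = 0 and concavity changes.
f(x) = -2x^4 + 2x^3 + 5x^2 + 4x + 3
f'(x) = -8x^3 + 6x^2 + 10x + 4
f''(x) = -24x^2 + 12x + 10
This is a quadratic in x. Use the discriminant to count real roots.
Discriminant = (12)^2 - 4 * (-24) * 10
= 144 - (-960)
= 1104
Since discriminant > 0, f''(x) = 0 has 2 distinct real solutions.
A quadratic with two distinct real roots changes sign at each root, so concavity changes at both.
Number of inflection points: 2

2


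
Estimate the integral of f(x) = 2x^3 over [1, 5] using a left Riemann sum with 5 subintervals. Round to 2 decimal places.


Left Riemann sum uses left endpoints of each subinterval.
Interval: [1, 5], n = 5
dx = (5 - 1) / 5 = 4/5
Left endpoints: [1, 9/5, 13/5, 17/5, 21/5]
f values: [2, 1458/125, 4394/125, 9826/125, 18522/125]
Sum = dx * (sum of f values)
= 4/5 * 1378/5
= 5512/25 = 220.48

220.48


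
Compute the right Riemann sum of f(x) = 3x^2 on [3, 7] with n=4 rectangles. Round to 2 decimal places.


Right Riemann sum uses right endpoints of each subinterval.
Interval: [3, 7], n = 4
dx = (7 - 3) / 4 = 1
Right endpoints: [4, 5, 6, 7]
f values: [48, 75, 108, 147]
Sum = dx * (sum of f values)
= 1 * 378
= 378 = 378.00

378.00


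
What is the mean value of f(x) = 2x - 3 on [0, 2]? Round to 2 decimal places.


Average value = 1/(b-a) * integral from a to b of f(x) dx
First compute the integral of 2x - 3:
F(x) = x^2 - 3x
F(2) = 1 * 4 - 3 * 2 = -2
F(0) = 1 * 0 - 3 * 0 = 0
Integral = -2 - 0 = -2
Average = (-2) / (2 - 0) = (-2) / 2
= -1 = -1.00

-1.00


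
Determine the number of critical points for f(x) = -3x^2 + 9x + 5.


Find where f'(x) = 0:
f'(x) = -6x + 9
Set f'(x) = 0:
-6x + 9 = 0
x = -9 / (-6) = 3/2
This is a linear equation in x, so there is exactly one solution.
Number of critical points: 1

1
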